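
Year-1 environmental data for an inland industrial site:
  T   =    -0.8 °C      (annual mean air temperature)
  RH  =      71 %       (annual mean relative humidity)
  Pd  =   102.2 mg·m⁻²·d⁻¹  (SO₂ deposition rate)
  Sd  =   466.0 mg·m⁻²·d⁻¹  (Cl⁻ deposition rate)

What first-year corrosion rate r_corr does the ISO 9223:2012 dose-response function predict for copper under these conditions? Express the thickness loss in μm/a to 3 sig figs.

r_corr = 0.966 μm/a

copper: temperature factor f = +0.126·(-10.8) = -1.3608
  SO₂ term: 0.0053·102.2^0.26·exp(0.059·71-1.3608) = 0.2985
  Cl⁻ term: 0.01025·466.0^0.27·exp(0.036·71+0.049·-0.8) = 0.6671
  sum: 0.2985 + 0.6671 → r_corr = 0.9657 μm/a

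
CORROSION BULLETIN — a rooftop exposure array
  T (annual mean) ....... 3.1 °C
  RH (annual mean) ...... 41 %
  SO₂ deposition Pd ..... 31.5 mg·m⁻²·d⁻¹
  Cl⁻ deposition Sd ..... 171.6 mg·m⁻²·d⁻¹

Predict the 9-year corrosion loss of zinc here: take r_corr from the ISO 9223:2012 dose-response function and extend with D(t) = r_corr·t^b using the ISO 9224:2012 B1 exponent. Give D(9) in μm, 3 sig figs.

D(9) = 5.32 μm

zinc: temperature factor f = +0.038·(-6.9) = -0.2622
  Pd branch = 0.0129·Pd^0.44·e^(0.046·RH+f) = 0.2986 μm/a
  Sd branch = 0.0175·Sd^0.57·e^(0.008·RH+0.085·T) = 0.5937 μm/a
  r_corr = 0.2986 + 0.5937 = 0.8923 μm/a
Power-law: D(9) = r_corr · 9^0.813
  D(9) = 0.8923 × 9^0.813 = 0.8923 × 5.968 = 5.325 μm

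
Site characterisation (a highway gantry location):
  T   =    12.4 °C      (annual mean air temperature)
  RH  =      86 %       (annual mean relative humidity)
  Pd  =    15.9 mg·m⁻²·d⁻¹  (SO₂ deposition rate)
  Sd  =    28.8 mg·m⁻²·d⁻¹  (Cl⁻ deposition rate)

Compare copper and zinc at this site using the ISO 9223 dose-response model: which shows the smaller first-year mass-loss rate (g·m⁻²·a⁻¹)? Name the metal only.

copper: T>10 °C ⇒ hinge -0.080·(12.4−10) = -0.1920
  SO₂ term: 0.0053·15.9^0.26·exp(0.059·86-0.1920) = 1.435
  Cl⁻ term: 0.01025·28.8^0.27·exp(0.036·86+0.049·12.4) = 1.031
  r_corr = 1.435 + 1.031 = 2.466 μm/a
  mass loss = 2.466 μm/a × 8.96 g/cm³ = 22.09 g·m⁻²·a⁻¹
zinc: f(T) = -0.071·(T−10) [T>10 °C] = -0.1704
  Pd branch = 0.0129·Pd^0.44·e^(0.046·RH+f) = 1.92 μm/a
  Cl⁻ term: 0.0175·28.8^0.57·exp(0.008·86+0.085·12.4) = 0.6783
  r_corr = 1.92 + 0.6783 = 2.598 μm/a
  mass loss = 2.598 μm/a × 7.14 g/cm³ = 18.55 g·m⁻²·a⁻¹
Ordering by g·m⁻²·a⁻¹: copper (22.1) > zinc (18.6)

zinc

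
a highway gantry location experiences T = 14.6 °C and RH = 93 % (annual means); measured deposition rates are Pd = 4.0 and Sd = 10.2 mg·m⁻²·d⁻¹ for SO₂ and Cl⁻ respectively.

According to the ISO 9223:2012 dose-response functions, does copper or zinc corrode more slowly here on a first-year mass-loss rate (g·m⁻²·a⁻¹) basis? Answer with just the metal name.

zinc

copper: f(T) = -0.080·(T−10) [T>10 °C] = -0.3680
  Pd branch = 0.0053·Pd^0.26·e^(0.059·RH+f) = 1.27 μm/a
  Cl⁻ term: 0.01025·10.2^0.27·exp(0.036·93+0.049·14.6) = 1.116
  r_corr = 1.27 + 1.116 = 2.387 μm/a
  mass loss = 2.387 μm/a × 8.96 g/cm³ = 21.38 g·m⁻²·a⁻¹
zinc: f(T) = -0.071·(T−10) [T>10 °C] = -0.3266
  Pd branch = 0.0129·Pd^0.44·e^(0.046·RH+f) = 1.235 μm/a
  Cl⁻ term: 0.0175·10.2^0.57·exp(0.008·93+0.085·14.6) = 0.4786
  sum: 1.235 + 0.4786 → r_corr = 1.713 μm/a
  mass loss = 1.713 μm/a × 7.14 g/cm³ = 12.23 g·m⁻²·a⁻¹
Ordering by g·m⁻²·a⁻¹: copper (21.4) > zinc (12.2)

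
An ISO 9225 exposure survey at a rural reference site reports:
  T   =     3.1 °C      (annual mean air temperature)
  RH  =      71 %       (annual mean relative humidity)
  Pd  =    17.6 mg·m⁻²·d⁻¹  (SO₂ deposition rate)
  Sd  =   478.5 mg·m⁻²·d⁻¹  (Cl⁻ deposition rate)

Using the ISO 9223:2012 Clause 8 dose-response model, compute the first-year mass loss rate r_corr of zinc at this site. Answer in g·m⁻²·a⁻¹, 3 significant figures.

r_corr = 16.2 g·m⁻²·a⁻¹

zinc: f(T) = +0.038·(T−10) [T≤10 °C] = -0.2622
  SO₂ term: 0.0129·17.6^0.44·exp(0.046·71-0.2622) = 0.9186
  Cl⁻ term: 0.0175·478.5^0.57·exp(0.008·71+0.085·3.1) = 1.354
  r_corr = 0.9186 + 1.354 = 2.273 μm/a
Convert to mass loss: 2.273 μm/a × 7.14 g/cm³ = 16.23 g·m⁻²·a⁻¹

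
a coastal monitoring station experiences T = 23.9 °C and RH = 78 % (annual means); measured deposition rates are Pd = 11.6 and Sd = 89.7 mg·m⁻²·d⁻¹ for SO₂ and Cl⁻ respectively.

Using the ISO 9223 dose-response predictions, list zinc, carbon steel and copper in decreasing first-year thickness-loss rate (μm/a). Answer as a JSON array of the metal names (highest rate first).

zinc: f(T) = -0.071·(T−10) [T>10 °C] = -0.9869
  Pd branch = 0.0129·Pd^0.44·e^(0.046·RH+f) = 0.5112 μm/a
  Cl⁻ term: 0.0175·89.7^0.57·exp(0.008·78+0.085·23.9) = 3.231
  r_corr = 0.5112 + 3.231 = 3.743 μm/a
carbon steel: f(T) = -0.054·(T−10) [T>10 °C] = -0.7506
  SO₂ term: 1.77·11.6^0.52·exp(0.02·78-0.7506) = 14.22
  Cl⁻ term: 0.102·89.7^0.62·exp(0.033·78+0.04·23.9) = 56.54
  r_corr = 14.22 + 56.54 = 70.77 μm/a
copper: temperature factor f = -0.080·(13.9) = -1.1120
  Pd branch = 0.0053·Pd^0.26·e^(0.059·RH+f) = 0.3286 μm/a
  Cl⁻ term: 0.01025·89.7^0.27·exp(0.036·78+0.049·23.9) = 1.845
  r_corr = 0.3286 + 1.845 = 2.174 μm/a
Ordering by μm/a: carbon steel (70.8) > zinc (3.74) > copper (2.17)

["carbon steel", "zinc", "copper"]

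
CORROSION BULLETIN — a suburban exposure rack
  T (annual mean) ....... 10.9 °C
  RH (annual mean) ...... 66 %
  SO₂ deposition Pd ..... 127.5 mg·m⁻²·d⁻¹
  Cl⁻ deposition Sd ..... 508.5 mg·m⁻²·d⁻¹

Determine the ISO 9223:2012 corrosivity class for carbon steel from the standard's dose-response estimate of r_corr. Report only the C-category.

C5

carbon steel: f(T) = -0.054·(T−10) [T>10 °C] = -0.0486
  Pd branch = 1.77·Pd^0.52·e^(0.02·RH+f) = 78.52 μm/a
  Sd branch = 0.102·Sd^0.62·e^(0.033·RH+0.04·T) = 66.34 μm/a
  sum: 78.52 + 66.34 → r_corr = 144.9 μm/a
Category bounds: 80…200 μm/a bracket r_corr ⇒ C5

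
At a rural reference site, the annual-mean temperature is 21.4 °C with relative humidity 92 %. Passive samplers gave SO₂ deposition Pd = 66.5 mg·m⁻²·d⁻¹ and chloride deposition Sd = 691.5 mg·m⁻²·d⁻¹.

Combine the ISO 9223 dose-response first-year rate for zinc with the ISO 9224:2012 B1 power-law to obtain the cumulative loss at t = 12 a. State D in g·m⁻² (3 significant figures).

zinc: T>10 °C ⇒ hinge -0.071·(21.4−10) = -0.8094
  sulphur-dioxide contribution → 2.506 μm/a
  chloride contribution → 9.361 μm/a
  total first-year rate 11.87 μm/a
Long-term exponent b (ISO 9224 Table 2, B1) = 0.813
  D(12) = 11.87 × 12^0.813 = 11.87 × 7.54 = 89.48 μm
  Mass loss = 89.48 μm × 7.14 g/cm³ = 638.9 g·m⁻²

D(12) = 639 g·m⁻²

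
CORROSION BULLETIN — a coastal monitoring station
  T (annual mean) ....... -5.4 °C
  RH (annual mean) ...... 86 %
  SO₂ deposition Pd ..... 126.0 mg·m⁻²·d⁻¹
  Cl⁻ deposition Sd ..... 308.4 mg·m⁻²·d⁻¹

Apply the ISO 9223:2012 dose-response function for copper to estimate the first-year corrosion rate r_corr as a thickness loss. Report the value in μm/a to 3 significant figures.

r_corr = 1.25 μm/a

copper: T≤10 °C ⇒ hinge +0.126·(-5.4−10) = -1.9404
  SO₂ term: 0.0053·126.0^0.26·exp(0.059·86-1.9404) = 0.4278
  Cl⁻ term: 0.01025·308.4^0.27·exp(0.036·86+0.049·-5.4) = 0.8174
  sum: 0.4278 + 0.8174 → r_corr = 1.245 μm/a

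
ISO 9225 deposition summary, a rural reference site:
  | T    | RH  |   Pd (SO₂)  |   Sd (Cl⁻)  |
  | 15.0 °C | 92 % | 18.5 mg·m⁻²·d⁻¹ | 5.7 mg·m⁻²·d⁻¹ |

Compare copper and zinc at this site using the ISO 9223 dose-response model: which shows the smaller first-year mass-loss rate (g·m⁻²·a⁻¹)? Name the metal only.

copper: f(T) = -0.080·(T−10) [T>10 °C] = -0.4000
  sulphur-dioxide contribution → 1.727 μm/a
  chloride contribution → 0.9384 μm/a
  total first-year rate 2.666 μm/a
  mass loss = 2.666 μm/a × 8.96 g/cm³ = 23.89 g·m⁻²·a⁻¹
zinc: f(T) = -0.071·(T−10) [T>10 °C] = -0.3550
  sulphur-dioxide contribution → 2.249 μm/a
  chloride contribution → 0.3526 μm/a
  ⇒ r_corr(zinc) = 2.601 μm/a
  mass loss = 2.601 μm/a × 7.14 g/cm³ = 18.57 g·m⁻²·a⁻¹
Ordering by g·m⁻²·a⁻¹: copper (23.9) > zinc (18.6)

zinc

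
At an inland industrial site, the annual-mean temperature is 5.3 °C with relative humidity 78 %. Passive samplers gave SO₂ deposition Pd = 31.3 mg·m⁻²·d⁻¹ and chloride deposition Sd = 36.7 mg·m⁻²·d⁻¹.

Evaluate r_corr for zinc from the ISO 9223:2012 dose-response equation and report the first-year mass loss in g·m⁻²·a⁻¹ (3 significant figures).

r_corr = 15.5 g·m⁻²·a⁻¹

zinc: T≤10 °C ⇒ hinge +0.038·(5.3−10) = -0.1786
  SO₂ term: 0.0129·31.3^0.44·exp(0.046·78-0.1786) = 1.775
  Sd branch = 0.0175·Sd^0.57·e^(0.008·RH+0.085·T) = 0.3995 μm/a
  sum: 1.775 + 0.3995 → r_corr = 2.175 μm/a
Convert to mass loss: 2.175 μm/a × 7.14 g/cm³ = 15.53 g·m⁻²·a⁻¹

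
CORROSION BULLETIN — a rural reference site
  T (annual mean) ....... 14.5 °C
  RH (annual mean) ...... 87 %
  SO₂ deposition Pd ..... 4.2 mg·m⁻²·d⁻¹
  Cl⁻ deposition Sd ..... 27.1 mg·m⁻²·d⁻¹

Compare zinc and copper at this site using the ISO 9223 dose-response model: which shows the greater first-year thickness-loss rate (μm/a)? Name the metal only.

copper

zinc: T>10 °C ⇒ hinge -0.071·(14.5−10) = -0.3195
  SO₂ term: 0.0129·4.2^0.44·exp(0.046·87-0.3195) = 0.9641
  Sd branch = 0.0175·Sd^0.57·e^(0.008·RH+0.085·T) = 0.7895 μm/a
  sum: 0.9641 + 0.7895 → r_corr = 1.754 μm/a
copper: T>10 °C ⇒ hinge -0.080·(14.5−10) = -0.3600
  SO₂ term: 0.0053·4.2^0.26·exp(0.059·87-0.3600) = 0.9103
  Cl⁻ term: 0.01025·27.1^0.27·exp(0.036·87+0.049·14.5) = 1.165
  r_corr = 0.9103 + 1.165 = 2.076 μm/a
Ordering by μm/a: copper (2.08) > zinc (1.75)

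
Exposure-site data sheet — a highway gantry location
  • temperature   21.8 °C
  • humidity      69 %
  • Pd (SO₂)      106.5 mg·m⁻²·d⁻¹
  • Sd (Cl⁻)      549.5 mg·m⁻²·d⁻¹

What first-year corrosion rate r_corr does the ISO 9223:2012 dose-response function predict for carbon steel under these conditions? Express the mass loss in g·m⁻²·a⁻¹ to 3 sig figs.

r_corr = 1.26e+03 g·m⁻²·a⁻¹

carbon steel: f(T) = -0.054·(T−10) [T>10 °C] = -0.6372
  sulphur-dioxide contribution → 42.15 μm/a
  chloride contribution → 118.8 μm/a
  total first-year rate 161 μm/a
Convert to mass loss: 161 μm/a × 7.85 g/cm³ = 1264 g·m⁻²·a⁻¹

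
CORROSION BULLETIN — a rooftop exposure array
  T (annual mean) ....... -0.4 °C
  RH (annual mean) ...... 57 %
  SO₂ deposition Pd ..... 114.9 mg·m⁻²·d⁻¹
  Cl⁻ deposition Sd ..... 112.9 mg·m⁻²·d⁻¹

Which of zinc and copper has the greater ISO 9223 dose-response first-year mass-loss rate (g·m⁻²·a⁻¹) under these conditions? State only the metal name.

zinc

zinc: f(T) = +0.038·(T−10) [T≤10 °C] = -0.3952
  Pd branch = 0.0129·Pd^0.44·e^(0.046·RH+f) = 0.9643 μm/a
  Sd branch = 0.0175·Sd^0.57·e^(0.008·RH+0.085·T) = 0.3948 μm/a
  r_corr = 0.9643 + 0.3948 = 1.359 μm/a
  mass loss = 1.359 μm/a × 7.14 g/cm³ = 9.704 g·m⁻²·a⁻¹
copper: temperature factor f = +0.126·(-10.4) = -1.3104
  SO₂ term: 0.0053·114.9^0.26·exp(0.059·57-1.3104) = 0.1417
  Sd branch = 0.01025·Sd^0.27·e^(0.036·RH+0.049·T) = 0.2803 μm/a
  r_corr = 0.1417 + 0.2803 = 0.422 μm/a
  mass loss = 0.422 μm/a × 8.96 g/cm³ = 3.781 g·m⁻²·a⁻¹
Ordering by g·m⁻²·a⁻¹: zinc (9.7) > copper (3.78)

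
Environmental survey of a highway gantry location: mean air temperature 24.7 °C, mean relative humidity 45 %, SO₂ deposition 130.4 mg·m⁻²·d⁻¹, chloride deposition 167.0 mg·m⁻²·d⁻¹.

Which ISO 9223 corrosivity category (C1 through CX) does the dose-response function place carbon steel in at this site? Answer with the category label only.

C4

carbon steel: T>10 °C ⇒ hinge -0.054·(24.7−10) = -0.7938
  Pd branch = 1.77·Pd^0.52·e^(0.02·RH+f) = 24.78 μm/a
  Sd branch = 0.102·Sd^0.62·e^(0.033·RH+0.04·T) = 28.89 μm/a
  r_corr = 24.78 + 28.89 = 53.66 μm/a
53.7 μm/a falls in (50, 80] for carbon steel → category C4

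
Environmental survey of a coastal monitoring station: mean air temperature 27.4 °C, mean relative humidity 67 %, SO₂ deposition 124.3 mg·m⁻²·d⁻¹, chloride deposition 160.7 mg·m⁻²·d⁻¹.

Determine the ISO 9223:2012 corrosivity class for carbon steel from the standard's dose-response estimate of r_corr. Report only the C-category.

C5

carbon steel: f(T) = -0.054·(T−10) [T>10 °C] = -0.9396
  sulphur-dioxide contribution → 32.43 μm/a
  chloride contribution → 64.94 μm/a
  total first-year rate 97.38 μm/a
97.4 μm/a falls in (80, 200] for carbon steel → category C5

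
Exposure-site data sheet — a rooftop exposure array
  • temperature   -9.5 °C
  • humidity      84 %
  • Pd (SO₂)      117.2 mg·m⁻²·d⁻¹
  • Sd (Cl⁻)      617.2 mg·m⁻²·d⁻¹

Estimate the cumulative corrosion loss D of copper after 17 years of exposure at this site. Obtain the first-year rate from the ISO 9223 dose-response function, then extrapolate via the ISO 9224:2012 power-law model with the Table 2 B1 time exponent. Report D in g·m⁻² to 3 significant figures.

D(17) = 57.7 g·m⁻²

copper: T≤10 °C ⇒ hinge +0.126·(-9.5−10) = -2.4570
  sulphur-dioxide contribution → 0.2226 μm/a
  chloride contribution → 0.7504 μm/a
  total first-year rate 0.973 μm/a
ISO 9224: D(t) = r_corr · t^b with b = 0.667 (copper, B1)
  D(17) = 0.973 × 17^0.667 = 0.973 × 6.618 = 6.439 μm
  Mass loss = 6.439 μm × 8.96 g/cm³ = 57.69 g·m⁻²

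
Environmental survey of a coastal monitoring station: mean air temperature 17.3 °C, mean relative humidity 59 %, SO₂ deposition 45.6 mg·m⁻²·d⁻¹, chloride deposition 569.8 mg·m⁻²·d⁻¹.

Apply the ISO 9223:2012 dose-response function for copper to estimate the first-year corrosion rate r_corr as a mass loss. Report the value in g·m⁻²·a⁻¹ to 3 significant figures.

copper: temperature factor f = -0.080·(7.3) = -0.5840
  sulphur-dioxide contribution → 0.2593 μm/a
  chloride contribution → 1.11 μm/a
  ⇒ r_corr(copper) = 1.369 μm/a
Convert to mass loss: 1.369 μm/a × 8.96 g/cm³ = 12.27 g·m⁻²·a⁻¹

r_corr = 12.3 g·m⁻²·a⁻¹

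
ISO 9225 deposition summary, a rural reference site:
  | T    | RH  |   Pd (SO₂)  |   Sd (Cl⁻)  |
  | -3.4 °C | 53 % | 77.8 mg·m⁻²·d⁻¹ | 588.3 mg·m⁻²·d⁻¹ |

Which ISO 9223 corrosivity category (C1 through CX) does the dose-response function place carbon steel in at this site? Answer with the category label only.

C3

carbon steel: temperature factor f = +0.150·(-13.4) = -2.0100
  SO₂ term: 1.77·77.8^0.52·exp(0.02·53-2.0100) = 6.587
  Cl⁻ term: 0.102·588.3^0.62·exp(0.033·53+0.04·-3.4) = 26.69
  sum: 6.587 + 26.69 → r_corr = 33.27 μm/a
Category bounds: 25…50 μm/a bracket r_corr ⇒ C3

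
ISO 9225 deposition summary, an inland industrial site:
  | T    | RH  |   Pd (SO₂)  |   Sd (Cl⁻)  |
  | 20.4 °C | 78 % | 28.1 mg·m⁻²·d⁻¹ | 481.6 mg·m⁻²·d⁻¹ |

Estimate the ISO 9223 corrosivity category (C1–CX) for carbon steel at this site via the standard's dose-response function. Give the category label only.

carbon steel: T>10 °C ⇒ hinge -0.054·(20.4−10) = -0.5616
  Pd branch = 1.77·Pd^0.52·e^(0.02·RH+f) = 27.22 μm/a
  Sd branch = 0.102·Sd^0.62·e^(0.033·RH+0.04·T) = 139.4 μm/a
  r_corr = 27.22 + 139.4 = 166.6 μm/a
ISO 9223 Table 2 (carbon steel): 80 < 167 ≤ 200 μm/a ⇒ C5

C5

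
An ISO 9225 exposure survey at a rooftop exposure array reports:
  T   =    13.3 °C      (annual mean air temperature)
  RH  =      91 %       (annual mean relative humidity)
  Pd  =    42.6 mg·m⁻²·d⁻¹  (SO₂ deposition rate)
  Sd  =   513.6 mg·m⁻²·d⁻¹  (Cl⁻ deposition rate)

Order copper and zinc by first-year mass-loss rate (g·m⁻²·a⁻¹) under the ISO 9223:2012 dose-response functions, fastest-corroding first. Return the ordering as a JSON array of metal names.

["zinc", "copper"]

copper: temperature factor f = -0.080·(3.3) = -0.2640
  Pd branch = 0.0053·Pd^0.26·e^(0.059·RH+f) = 2.317 μm/a
  Sd branch = 0.01025·Sd^0.27·e^(0.036·RH+0.049·T) = 2.808 μm/a
  sum: 2.317 + 2.808 → r_corr = 5.125 μm/a
  mass loss = 5.125 μm/a × 8.96 g/cm³ = 45.92 g·m⁻²·a⁻¹
zinc: temperature factor f = -0.071·(3.3) = -0.2343
  SO₂ term: 0.0129·42.6^0.44·exp(0.046·91-0.2343) = 3.497
  Cl⁻ term: 0.0175·513.6^0.57·exp(0.008·91+0.085·13.3) = 3.938
  r_corr = 3.497 + 3.938 = 7.435 μm/a
  mass loss = 7.435 μm/a × 7.14 g/cm³ = 53.09 g·m⁻²·a⁻¹
Ordering by g·m⁻²·a⁻¹: zinc (53.1) > copper (45.9)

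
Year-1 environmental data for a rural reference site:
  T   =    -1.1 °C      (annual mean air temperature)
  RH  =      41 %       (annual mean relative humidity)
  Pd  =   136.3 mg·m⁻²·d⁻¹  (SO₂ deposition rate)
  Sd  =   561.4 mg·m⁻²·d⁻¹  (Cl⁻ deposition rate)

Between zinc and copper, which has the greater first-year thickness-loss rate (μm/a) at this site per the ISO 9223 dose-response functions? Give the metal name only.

zinc: temperature factor f = +0.038·(-11.1) = -0.4218
  Pd branch = 0.0129·Pd^0.44·e^(0.046·RH+f) = 0.4849 μm/a
  Cl⁻ term: 0.0175·561.4^0.57·exp(0.008·41+0.085·-1.1) = 0.8165
  r_corr = 0.4849 + 0.8165 = 1.301 μm/a
copper: f(T) = +0.126·(T−10) [T≤10 °C] = -1.3986
  Pd branch = 0.0053·Pd^0.26·e^(0.059·RH+f) = 0.05277 μm/a
  Cl⁻ term: 0.01025·561.4^0.27·exp(0.036·41+0.049·-1.1) = 0.2348
  r_corr = 0.05277 + 0.2348 = 0.2875 μm/a
Ordering by μm/a: zinc (1.3) > copper (0.288)

zinc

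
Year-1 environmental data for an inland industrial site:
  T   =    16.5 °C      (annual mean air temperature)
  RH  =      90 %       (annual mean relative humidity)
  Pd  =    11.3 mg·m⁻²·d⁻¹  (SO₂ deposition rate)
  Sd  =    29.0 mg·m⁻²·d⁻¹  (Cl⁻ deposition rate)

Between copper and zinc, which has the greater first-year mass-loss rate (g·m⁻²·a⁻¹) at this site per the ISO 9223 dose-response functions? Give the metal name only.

copper: T>10 °C ⇒ hinge -0.080·(16.5−10) = -0.5200
  sulphur-dioxide contribution → 1.198 μm/a
  chloride contribution → 1.458 μm/a
  ⇒ r_corr(copper) = 2.656 μm/a
  mass loss = 2.656 μm/a × 8.96 g/cm³ = 23.8 g·m⁻²·a⁻¹
zinc: f(T) = -0.071·(T−10) [T>10 °C] = -0.4615
  sulphur-dioxide contribution → 1.484 μm/a
  chloride contribution → 0.9963 μm/a
  total first-year rate 2.481 μm/a
  mass loss = 2.481 μm/a × 7.14 g/cm³ = 17.71 g·m⁻²·a⁻¹
Ordering by g·m⁻²·a⁻¹: copper (23.8) > zinc (17.7)

copper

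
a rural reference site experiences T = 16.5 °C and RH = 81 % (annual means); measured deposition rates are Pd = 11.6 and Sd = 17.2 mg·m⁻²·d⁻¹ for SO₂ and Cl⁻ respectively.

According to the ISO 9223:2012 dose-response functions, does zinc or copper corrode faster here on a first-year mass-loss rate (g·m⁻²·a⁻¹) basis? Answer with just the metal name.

zinc: f(T) = -0.071·(T−10) [T>10 °C] = -0.4615
  sulphur-dioxide contribution → 0.9924 μm/a
  chloride contribution → 0.6884 μm/a
  ⇒ r_corr(zinc) = 1.681 μm/a
  mass loss = 1.681 μm/a × 7.14 g/cm³ = 12 g·m⁻²·a⁻¹
copper: T>10 °C ⇒ hinge -0.080·(16.5−10) = -0.5200
  sulphur-dioxide contribution → 0.7091 μm/a
  chloride contribution → 0.9159 μm/a
  total first-year rate 1.625 μm/a
  mass loss = 1.625 μm/a × 8.96 g/cm³ = 14.56 g·m⁻²·a⁻¹
Ordering by g·m⁻²·a⁻¹: copper (14.6) > zinc (12)

copper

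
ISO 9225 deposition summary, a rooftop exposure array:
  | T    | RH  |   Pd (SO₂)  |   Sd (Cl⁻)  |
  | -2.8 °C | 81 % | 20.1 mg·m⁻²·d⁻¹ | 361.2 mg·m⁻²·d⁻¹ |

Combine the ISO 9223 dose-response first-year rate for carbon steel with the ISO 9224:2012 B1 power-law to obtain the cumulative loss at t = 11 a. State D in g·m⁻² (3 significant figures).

carbon steel: f(T) = +0.150·(T−10) [T≤10 °C] = -1.9200
  SO₂ term: 1.77·20.1^0.52·exp(0.02·81-1.9200) = 6.242
  Sd branch = 0.102·Sd^0.62·e^(0.033·RH+0.04·T) = 50.89 μm/a
  r_corr = 6.242 + 50.89 = 57.13 μm/a
Power-law: D(11) = r_corr · 11^0.523
  D(11) = 57.13 × 11^0.523 = 57.13 × 3.505 = 200.2 μm
  Mass loss = 200.2 μm × 7.85 g/cm³ = 1572 g·m⁻²

D(11) = 1.57e+03 g·m⁻²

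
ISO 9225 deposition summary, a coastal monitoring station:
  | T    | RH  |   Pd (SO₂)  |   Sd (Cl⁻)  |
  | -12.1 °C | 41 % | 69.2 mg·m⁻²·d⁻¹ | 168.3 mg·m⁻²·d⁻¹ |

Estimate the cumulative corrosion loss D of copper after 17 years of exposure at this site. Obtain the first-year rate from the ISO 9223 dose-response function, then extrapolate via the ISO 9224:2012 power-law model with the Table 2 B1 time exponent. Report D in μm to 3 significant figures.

copper: T≤10 °C ⇒ hinge +0.126·(-12.1−10) = -2.7846
  SO₂ term: 0.0053·69.2^0.26·exp(0.059·41-2.7846) = 0.01106
  Cl⁻ term: 0.01025·168.3^0.27·exp(0.036·41+0.049·-12.1) = 0.09892
  sum: 0.01106 + 0.09892 → r_corr = 0.11 μm/a
Long-term exponent b (ISO 9224 Table 2, B1) = 0.667
  D(17) = 0.11 × 17^0.667 = 0.11 × 6.618 = 0.7279 μm

D(17) = 0.728 μm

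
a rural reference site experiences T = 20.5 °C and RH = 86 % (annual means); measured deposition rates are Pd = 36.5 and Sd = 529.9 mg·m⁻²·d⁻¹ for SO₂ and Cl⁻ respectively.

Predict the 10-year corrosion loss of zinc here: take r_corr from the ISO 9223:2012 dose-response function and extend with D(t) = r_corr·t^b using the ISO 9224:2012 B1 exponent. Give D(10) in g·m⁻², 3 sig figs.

D(10) = 402 g·m⁻²

zinc: T>10 °C ⇒ hinge -0.071·(20.5−10) = -0.7455
  sulphur-dioxide contribution → 1.557 μm/a
  chloride contribution → 7.102 μm/a
  total first-year rate 8.659 μm/a
Power-law: D(10) = r_corr · 10^0.813
  D(10) = 8.659 × 10^0.813 = 8.659 × 6.501 = 56.3 μm
  Mass loss = 56.3 μm × 7.14 g/cm³ = 401.9 g·m⁻²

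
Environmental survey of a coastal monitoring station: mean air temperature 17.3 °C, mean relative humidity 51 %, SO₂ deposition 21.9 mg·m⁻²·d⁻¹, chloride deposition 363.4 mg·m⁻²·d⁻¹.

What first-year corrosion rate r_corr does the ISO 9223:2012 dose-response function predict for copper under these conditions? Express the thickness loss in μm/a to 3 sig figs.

r_corr = 0.871 μm/a

copper: T>10 °C ⇒ hinge -0.080·(17.3−10) = -0.5840
  SO₂ term: 0.0053·21.9^0.26·exp(0.059·51-0.5840) = 0.1336
  Cl⁻ term: 0.01025·363.4^0.27·exp(0.036·51+0.049·17.3) = 0.7371
  r_corr = 0.1336 + 0.7371 = 0.8708 μm/a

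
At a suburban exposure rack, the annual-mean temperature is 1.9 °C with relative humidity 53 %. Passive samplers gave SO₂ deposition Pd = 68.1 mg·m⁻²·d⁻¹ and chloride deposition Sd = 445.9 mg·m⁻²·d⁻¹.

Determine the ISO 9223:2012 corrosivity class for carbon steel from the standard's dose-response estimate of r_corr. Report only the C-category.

C3

carbon steel: f(T) = +0.150·(T−10) [T≤10 °C] = -1.2150
  SO₂ term: 1.77·68.1^0.52·exp(0.02·53-1.2150) = 13.61
  Cl⁻ term: 0.102·445.9^0.62·exp(0.033·53+0.04·1.9) = 27.78
  sum: 13.61 + 27.78 → r_corr = 41.39 μm/a
41.4 μm/a falls in (25, 50] for carbon steel → category C3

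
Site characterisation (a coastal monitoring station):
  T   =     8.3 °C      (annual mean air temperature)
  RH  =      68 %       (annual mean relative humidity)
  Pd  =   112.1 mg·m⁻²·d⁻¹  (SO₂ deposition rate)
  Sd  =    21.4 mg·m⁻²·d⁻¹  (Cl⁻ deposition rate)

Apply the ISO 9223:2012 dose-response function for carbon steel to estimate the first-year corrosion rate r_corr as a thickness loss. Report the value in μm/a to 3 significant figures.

carbon steel: temperature factor f = +0.150·(-1.7) = -0.2550
  sulphur-dioxide contribution → 62.18 μm/a
  chloride contribution → 8.958 μm/a
  ⇒ r_corr(carbon steel) = 71.14 μm/a

r_corr = 71.1 μm/a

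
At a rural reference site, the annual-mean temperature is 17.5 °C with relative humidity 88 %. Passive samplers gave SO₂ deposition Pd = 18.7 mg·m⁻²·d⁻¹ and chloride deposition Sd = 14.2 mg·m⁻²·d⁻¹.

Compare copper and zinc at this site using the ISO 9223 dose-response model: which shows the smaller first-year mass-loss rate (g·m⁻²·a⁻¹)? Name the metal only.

zinc

copper: T>10 °C ⇒ hinge -0.080·(17.5−10) = -0.6000
  Pd branch = 0.0053·Pd^0.26·e^(0.059·RH+f) = 1.12 μm/a
  Cl⁻ term: 0.01025·14.2^0.27·exp(0.036·88+0.049·17.5) = 1.175
  r_corr = 1.12 + 1.175 = 2.295 μm/a
  mass loss = 2.295 μm/a × 8.96 g/cm³ = 20.56 g·m⁻²·a⁻¹
zinc: temperature factor f = -0.071·(7.5) = -0.5325
  Pd branch = 0.0129·Pd^0.44·e^(0.046·RH+f) = 1.574 μm/a
  Sd branch = 0.0175·Sd^0.57·e^(0.008·RH+0.085·T) = 0.7106 μm/a
  sum: 1.574 + 0.7106 → r_corr = 2.284 μm/a
  mass loss = 2.284 μm/a × 7.14 g/cm³ = 16.31 g·m⁻²·a⁻¹
Ordering by g·m⁻²·a⁻¹: copper (20.6) > zinc (16.3)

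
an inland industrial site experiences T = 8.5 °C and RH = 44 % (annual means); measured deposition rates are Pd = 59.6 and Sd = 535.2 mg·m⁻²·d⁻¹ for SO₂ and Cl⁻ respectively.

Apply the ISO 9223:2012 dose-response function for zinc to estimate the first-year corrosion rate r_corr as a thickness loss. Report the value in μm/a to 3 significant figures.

zinc: T≤10 °C ⇒ hinge +0.038·(8.5−10) = -0.0570
  Pd branch = 0.0129·Pd^0.44·e^(0.046·RH+f) = 0.5571 μm/a
  Sd branch = 0.0175·Sd^0.57·e^(0.008·RH+0.085·T) = 1.841 μm/a
  r_corr = 0.5571 + 1.841 = 2.398 μm/a

r_corr = 2.40 μm/a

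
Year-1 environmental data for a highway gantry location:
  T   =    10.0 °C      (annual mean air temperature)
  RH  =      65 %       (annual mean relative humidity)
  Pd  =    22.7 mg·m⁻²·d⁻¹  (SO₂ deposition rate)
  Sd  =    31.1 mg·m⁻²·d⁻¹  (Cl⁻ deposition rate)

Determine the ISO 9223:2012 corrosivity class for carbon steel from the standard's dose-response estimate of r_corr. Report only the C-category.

carbon steel: temperature factor f = +0.150·(0.0) = +0.0000
  Pd branch = 1.77·Pd^0.52·e^(0.02·RH+f) = 32.94 μm/a
  Sd branch = 0.102·Sd^0.62·e^(0.033·RH+0.04·T) = 10.95 μm/a
  r_corr = 32.94 + 10.95 = 43.89 μm/a
43.9 μm/a falls in (25, 50] for carbon steel → category C3

C3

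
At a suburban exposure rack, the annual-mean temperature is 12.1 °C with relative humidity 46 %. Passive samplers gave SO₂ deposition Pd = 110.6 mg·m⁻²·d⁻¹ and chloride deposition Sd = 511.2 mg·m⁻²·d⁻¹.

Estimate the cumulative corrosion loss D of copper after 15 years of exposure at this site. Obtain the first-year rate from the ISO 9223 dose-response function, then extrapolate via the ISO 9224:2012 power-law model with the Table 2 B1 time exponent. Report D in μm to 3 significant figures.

D(15) = 4.58 μm

copper: temperature factor f = -0.080·(2.1) = -0.1680
  sulphur-dioxide contribution → 0.2298 μm/a
  chloride contribution → 0.5233 μm/a
  total first-year rate 0.7531 μm/a
Power-law: D(15) = r_corr · 15^0.667
  D(15) = 0.7531 × 15^0.667 = 0.7531 × 6.088 = 4.585 μm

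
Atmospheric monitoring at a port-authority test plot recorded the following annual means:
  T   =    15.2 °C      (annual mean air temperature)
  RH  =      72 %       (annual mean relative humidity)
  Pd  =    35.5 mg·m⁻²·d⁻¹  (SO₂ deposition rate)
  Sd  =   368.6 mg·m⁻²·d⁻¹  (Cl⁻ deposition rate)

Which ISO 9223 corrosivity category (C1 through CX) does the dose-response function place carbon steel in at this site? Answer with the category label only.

C5

carbon steel: temperature factor f = -0.054·(5.2) = -0.2808
  SO₂ term: 1.77·35.5^0.52·exp(0.02·72-0.2808) = 36.1
  Cl⁻ term: 0.102·368.6^0.62·exp(0.033·72+0.04·15.2) = 78.67
  r_corr = 36.1 + 78.67 = 114.8 μm/a
ISO 9223 Table 2 (carbon steel): 80 < 115 ≤ 200 μm/a ⇒ C5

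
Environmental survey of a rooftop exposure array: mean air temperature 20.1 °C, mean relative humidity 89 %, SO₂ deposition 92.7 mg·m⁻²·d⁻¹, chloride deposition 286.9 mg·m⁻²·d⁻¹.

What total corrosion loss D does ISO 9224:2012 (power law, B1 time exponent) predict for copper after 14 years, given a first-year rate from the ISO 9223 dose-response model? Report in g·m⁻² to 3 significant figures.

copper: temperature factor f = -0.080·(10.1) = -0.8080
  Pd branch = 0.0053·Pd^0.26·e^(0.059·RH+f) = 1.463 μm/a
  Cl⁻ term: 0.01025·286.9^0.27·exp(0.036·89+0.049·20.1) = 3.115
  sum: 1.463 + 3.115 → r_corr = 4.579 μm/a
Long-term exponent b (ISO 9224 Table 2, B1) = 0.667
  D(14) = 4.579 × 14^0.667 = 4.579 × 5.814 = 26.62 μm
  Mass loss = 26.62 μm × 8.96 g/cm³ = 238.5 g·m⁻²

D(14) = 239 g·m⁻²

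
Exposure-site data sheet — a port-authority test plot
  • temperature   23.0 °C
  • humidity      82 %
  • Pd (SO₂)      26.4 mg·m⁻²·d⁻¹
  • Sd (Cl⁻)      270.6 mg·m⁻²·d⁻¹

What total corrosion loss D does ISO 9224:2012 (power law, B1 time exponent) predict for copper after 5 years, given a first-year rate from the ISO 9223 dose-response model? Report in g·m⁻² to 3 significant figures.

D(5) = 86.5 g·m⁻²

copper: temperature factor f = -0.080·(13.0) = -1.0400
  sulphur-dioxide contribution → 0.5538 μm/a
  chloride contribution → 2.748 μm/a
  total first-year rate 3.301 μm/a
ISO 9224: D(t) = r_corr · t^b with b = 0.667 (copper, B1)
  D(5) = 3.301 × 5^0.667 = 3.301 × 2.926 = 9.658 μm
  Mass loss = 9.658 μm × 8.96 g/cm³ = 86.54 g·m⁻²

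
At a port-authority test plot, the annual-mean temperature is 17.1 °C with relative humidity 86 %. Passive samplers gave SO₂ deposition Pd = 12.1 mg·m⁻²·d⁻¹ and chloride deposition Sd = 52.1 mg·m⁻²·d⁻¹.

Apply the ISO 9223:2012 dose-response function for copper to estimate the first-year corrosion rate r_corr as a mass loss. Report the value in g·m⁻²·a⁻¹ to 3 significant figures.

copper: f(T) = -0.080·(T−10) [T>10 °C] = -0.5680
  SO₂ term: 0.0053·12.1^0.26·exp(0.059·86-0.5680) = 0.9178
  Cl⁻ term: 0.01025·52.1^0.27·exp(0.036·86+0.049·17.1) = 1.523
  sum: 0.9178 + 1.523 → r_corr = 2.441 μm/a
Convert to mass loss: 2.441 μm/a × 8.96 g/cm³ = 21.87 g·m⁻²·a⁻¹

r_corr = 21.9 g·m⁻²·a⁻¹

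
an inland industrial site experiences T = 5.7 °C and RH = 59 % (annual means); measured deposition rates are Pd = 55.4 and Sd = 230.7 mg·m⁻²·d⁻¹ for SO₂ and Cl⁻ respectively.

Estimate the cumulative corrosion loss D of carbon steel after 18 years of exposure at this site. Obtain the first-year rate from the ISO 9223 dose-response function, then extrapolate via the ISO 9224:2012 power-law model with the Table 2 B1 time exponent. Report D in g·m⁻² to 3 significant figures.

D(18) = 1.80e+03 g·m⁻²

carbon steel: temperature factor f = +0.150·(-4.3) = -0.6450
  sulphur-dioxide contribution → 24.38 μm/a
  chloride contribution → 26.2 μm/a
  total first-year rate 50.57 μm/a
Long-term exponent b (ISO 9224 Table 2, B1) = 0.523
  D(18) = 50.57 × 18^0.523 = 50.57 × 4.534 = 229.3 μm
  Mass loss = 229.3 μm × 7.85 g/cm³ = 1800 g·m⁻²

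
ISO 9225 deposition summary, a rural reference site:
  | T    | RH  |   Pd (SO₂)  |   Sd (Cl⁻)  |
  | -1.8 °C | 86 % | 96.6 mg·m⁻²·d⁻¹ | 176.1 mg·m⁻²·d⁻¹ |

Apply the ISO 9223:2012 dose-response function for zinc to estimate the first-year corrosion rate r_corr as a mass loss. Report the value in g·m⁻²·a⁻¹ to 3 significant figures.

r_corr = 27.0 g·m⁻²·a⁻¹

zinc: temperature factor f = +0.038·(-11.8) = -0.4484
  SO₂ term: 0.0129·96.6^0.44·exp(0.046·86-0.4484) = 3.216
  Sd branch = 0.0175·Sd^0.57·e^(0.008·RH+0.085·T) = 0.5695 μm/a
  sum: 3.216 + 0.5695 → r_corr = 3.785 μm/a
Convert to mass loss: 3.785 μm/a × 7.14 g/cm³ = 27.03 g·m⁻²·a⁻¹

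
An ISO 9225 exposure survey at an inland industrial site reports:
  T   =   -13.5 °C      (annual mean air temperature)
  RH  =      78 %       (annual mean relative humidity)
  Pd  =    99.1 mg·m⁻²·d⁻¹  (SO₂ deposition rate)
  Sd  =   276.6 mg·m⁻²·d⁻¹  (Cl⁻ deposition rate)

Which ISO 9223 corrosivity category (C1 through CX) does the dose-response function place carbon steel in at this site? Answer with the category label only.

C3

carbon steel: temperature factor f = +0.150·(-23.5) = -3.5250
  sulphur-dioxide contribution → 2.707 μm/a
  chloride contribution → 25.46 μm/a
  ⇒ r_corr(carbon steel) = 28.17 μm/a
Category bounds: 25…50 μm/a bracket r_corr ⇒ C3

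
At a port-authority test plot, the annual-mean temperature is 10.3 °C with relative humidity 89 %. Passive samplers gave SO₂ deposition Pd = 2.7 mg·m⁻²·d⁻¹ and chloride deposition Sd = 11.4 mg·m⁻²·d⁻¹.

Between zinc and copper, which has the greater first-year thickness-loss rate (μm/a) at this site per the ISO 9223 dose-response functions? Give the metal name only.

copper

zinc: T>10 °C ⇒ hinge -0.071·(10.3−10) = -0.0213
  Pd branch = 0.0129·Pd^0.44·e^(0.046·RH+f) = 1.173 μm/a
  Cl⁻ term: 0.0175·11.4^0.57·exp(0.008·89+0.085·10.3) = 0.3427
  sum: 1.173 + 0.3427 → r_corr = 1.515 μm/a
copper: f(T) = -0.080·(T−10) [T>10 °C] = -0.0240
  SO₂ term: 0.0053·2.7^0.26·exp(0.059·89-0.0240) = 1.278
  Sd branch = 0.01025·Sd^0.27·e^(0.036·RH+0.049·T) = 0.8068 μm/a
  sum: 1.278 + 0.8068 → r_corr = 2.085 μm/a
Ordering by μm/a: copper (2.08) > zinc (1.52)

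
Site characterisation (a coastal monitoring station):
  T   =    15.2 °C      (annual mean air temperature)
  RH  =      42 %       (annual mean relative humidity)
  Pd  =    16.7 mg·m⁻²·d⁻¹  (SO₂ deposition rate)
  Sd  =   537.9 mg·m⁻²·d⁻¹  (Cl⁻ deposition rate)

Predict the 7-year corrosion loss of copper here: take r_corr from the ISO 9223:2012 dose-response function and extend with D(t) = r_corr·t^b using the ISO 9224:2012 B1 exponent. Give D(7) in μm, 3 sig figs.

D(7) = 2.28 μm

copper: temperature factor f = -0.080·(5.2) = -0.4160
  sulphur-dioxide contribution → 0.08664 μm/a
  chloride contribution → 0.5347 μm/a
  ⇒ r_corr(copper) = 0.6214 μm/a
Power-law: D(7) = r_corr · 7^0.667
  D(7) = 0.6214 × 7^0.667 = 0.6214 × 3.662 = 2.275 μm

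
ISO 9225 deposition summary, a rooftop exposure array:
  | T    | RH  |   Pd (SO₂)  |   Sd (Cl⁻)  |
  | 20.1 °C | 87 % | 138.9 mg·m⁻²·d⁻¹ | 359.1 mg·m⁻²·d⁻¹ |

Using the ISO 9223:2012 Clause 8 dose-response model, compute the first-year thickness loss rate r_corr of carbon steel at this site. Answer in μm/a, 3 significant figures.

carbon steel: T>10 °C ⇒ hinge -0.054·(20.1−10) = -0.5454
  sulphur-dioxide contribution → 76.03 μm/a
  chloride contribution → 154.5 μm/a
  ⇒ r_corr(carbon steel) = 230.5 μm/a

r_corr = 231 μm/a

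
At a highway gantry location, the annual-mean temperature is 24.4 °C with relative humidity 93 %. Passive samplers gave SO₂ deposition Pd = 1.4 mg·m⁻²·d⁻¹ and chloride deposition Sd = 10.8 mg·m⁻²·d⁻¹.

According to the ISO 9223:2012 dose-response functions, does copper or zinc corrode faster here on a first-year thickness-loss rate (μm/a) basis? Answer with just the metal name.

copper

copper: T>10 °C ⇒ hinge -0.080·(24.4−10) = -1.1520
  sulphur-dioxide contribution → 0.4415 μm/a
  chloride contribution → 1.832 μm/a
  ⇒ r_corr(copper) = 2.274 μm/a
zinc: T>10 °C ⇒ hinge -0.071·(24.4−10) = -1.0224
  sulphur-dioxide contribution → 0.3879 μm/a
  chloride contribution → 1.137 μm/a
  ⇒ r_corr(zinc) = 1.525 μm/a
Ordering by μm/a: copper (2.27) > zinc (1.53)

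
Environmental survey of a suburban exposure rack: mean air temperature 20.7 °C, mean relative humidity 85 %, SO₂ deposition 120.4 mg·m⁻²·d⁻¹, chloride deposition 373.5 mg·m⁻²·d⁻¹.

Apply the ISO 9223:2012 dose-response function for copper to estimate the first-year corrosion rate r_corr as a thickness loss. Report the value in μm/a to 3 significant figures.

copper: f(T) = -0.080·(T−10) [T>10 °C] = -0.8560
  sulphur-dioxide contribution → 1.179 μm/a
  chloride contribution → 2.983 μm/a
  total first-year rate 4.162 μm/a

r_corr = 4.16 μm/a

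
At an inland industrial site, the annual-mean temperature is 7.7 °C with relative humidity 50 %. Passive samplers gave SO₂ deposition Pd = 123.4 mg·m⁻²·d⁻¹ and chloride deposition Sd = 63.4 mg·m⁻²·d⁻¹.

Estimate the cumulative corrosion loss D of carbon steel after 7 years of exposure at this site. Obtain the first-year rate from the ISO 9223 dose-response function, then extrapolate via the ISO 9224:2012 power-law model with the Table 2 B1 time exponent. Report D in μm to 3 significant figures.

carbon steel: f(T) = +0.150·(T−10) [T≤10 °C] = -0.3450
  SO₂ term: 1.77·123.4^0.52·exp(0.02·50-0.3450) = 41.68
  Cl⁻ term: 0.102·63.4^0.62·exp(0.033·50+0.04·7.7) = 9.468
  sum: 41.68 + 9.468 → r_corr = 51.15 μm/a
ISO 9224: D(t) = r_corr · t^b with b = 0.523 (carbon steel, B1)
  D(7) = 51.15 × 7^0.523 = 51.15 × 2.767 = 141.5 μm

D(7) = 142 μm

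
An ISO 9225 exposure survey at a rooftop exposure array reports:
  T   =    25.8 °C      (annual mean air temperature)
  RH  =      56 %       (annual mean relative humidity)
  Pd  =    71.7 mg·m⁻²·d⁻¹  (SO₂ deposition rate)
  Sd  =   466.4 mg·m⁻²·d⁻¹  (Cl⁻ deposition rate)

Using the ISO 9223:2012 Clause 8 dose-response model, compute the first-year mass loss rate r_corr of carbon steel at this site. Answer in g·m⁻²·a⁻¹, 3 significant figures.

r_corr = 811 g·m⁻²·a⁻¹

carbon steel: f(T) = -0.054·(T−10) [T>10 °C] = -0.8532
  Pd branch = 1.77·Pd^0.52·e^(0.02·RH+f) = 21.32 μm/a
  Cl⁻ term: 0.102·466.4^0.62·exp(0.033·56+0.04·25.8) = 82.03
  sum: 21.32 + 82.03 → r_corr = 103.4 μm/a
Convert to mass loss: 103.4 μm/a × 7.85 g/cm³ = 811.3 g·m⁻²·a⁻¹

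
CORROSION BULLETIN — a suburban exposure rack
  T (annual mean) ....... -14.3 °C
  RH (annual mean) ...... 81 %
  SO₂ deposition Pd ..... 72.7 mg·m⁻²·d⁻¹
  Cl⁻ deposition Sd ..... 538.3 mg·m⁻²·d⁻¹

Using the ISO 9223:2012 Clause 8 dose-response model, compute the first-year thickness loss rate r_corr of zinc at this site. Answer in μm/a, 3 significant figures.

r_corr = 1.76 μm/a

zinc: temperature factor f = +0.038·(-24.3) = -0.9234
  Pd branch = 0.0129·Pd^0.44·e^(0.046·RH+f) = 1.402 μm/a
  Cl⁻ term: 0.0175·538.3^0.57·exp(0.008·81+0.085·-14.3) = 0.3575
  sum: 1.402 + 0.3575 → r_corr = 1.76 μm/a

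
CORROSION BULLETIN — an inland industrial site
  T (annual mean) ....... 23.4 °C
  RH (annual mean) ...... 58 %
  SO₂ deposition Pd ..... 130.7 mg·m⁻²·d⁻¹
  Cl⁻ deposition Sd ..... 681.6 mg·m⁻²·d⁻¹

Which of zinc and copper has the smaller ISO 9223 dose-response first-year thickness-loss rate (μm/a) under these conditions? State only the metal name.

copper

zinc: temperature factor f = -0.071·(13.4) = -0.9514
  Pd branch = 0.0129·Pd^0.44·e^(0.046·RH+f) = 0.6127 μm/a
  Cl⁻ term: 0.0175·681.6^0.57·exp(0.008·58+0.085·23.4) = 8.384
  r_corr = 0.6127 + 8.384 = 8.997 μm/a
copper: f(T) = -0.080·(T−10) [T>10 °C] = -1.0720
  SO₂ term: 0.0053·130.7^0.26·exp(0.059·58-1.0720) = 0.1973
  Sd branch = 0.01025·Sd^0.27·e^(0.036·RH+0.049·T) = 1.515 μm/a
  sum: 0.1973 + 1.515 → r_corr = 1.713 μm/a
Ordering by μm/a: zinc (9) > copper (1.71)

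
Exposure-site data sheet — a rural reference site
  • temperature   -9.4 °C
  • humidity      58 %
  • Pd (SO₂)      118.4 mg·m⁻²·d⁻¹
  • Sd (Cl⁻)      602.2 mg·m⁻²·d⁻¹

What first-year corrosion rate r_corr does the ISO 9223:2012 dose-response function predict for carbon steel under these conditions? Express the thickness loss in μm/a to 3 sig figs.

r_corr = 28.8 μm/a

carbon steel: T≤10 °C ⇒ hinge +0.150·(-9.4−10) = -2.9100
  SO₂ term: 1.77·118.4^0.52·exp(0.02·58-2.9100) = 3.682
  Sd branch = 0.102·Sd^0.62·e^(0.033·RH+0.04·T) = 25.12 μm/a
  r_corr = 3.682 + 25.12 = 28.8 μm/a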